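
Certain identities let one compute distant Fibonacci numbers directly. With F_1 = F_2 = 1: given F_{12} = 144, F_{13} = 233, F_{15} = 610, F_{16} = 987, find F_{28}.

By the addition formula F_{m+n} = F_m F_{n+1} + F_{m−1} F_n with m=13, n=15: F_{28} = 233·987 + 144·610 = 229971 + 87840 = 317811.

317811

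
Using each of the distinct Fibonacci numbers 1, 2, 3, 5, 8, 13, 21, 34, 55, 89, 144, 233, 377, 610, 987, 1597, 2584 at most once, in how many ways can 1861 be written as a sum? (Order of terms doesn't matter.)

Starting from the Zeckendorf form and repeatedly splitting a term F_k into F_{k−1} + F_{k−2} (when neither is already used) reaches every representation.
1861 = 1597+233+21+8+2 = 1597+233+21+5+3+2 = 1597+144+89+21+8+2 = … (21 more), for 24 in all.

24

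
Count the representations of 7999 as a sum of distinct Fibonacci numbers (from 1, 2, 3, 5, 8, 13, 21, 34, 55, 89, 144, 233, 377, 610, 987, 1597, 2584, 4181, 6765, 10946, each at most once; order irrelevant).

55

Starting from the Zeckendorf form and repeatedly splitting a term F_k into F_{k−1} + F_{k−2} (when neither is already used) reaches every representation.
7999 = 6765+987+233+13+1 = 6765+987+233+8+5+1 = 6765+987+144+89+13+1 = … (52 more), for 55 in all.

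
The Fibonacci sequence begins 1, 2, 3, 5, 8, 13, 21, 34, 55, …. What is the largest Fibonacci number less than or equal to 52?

34 ≤ 52 < 55, so the largest Fibonacci number not exceeding 52 is 34.

34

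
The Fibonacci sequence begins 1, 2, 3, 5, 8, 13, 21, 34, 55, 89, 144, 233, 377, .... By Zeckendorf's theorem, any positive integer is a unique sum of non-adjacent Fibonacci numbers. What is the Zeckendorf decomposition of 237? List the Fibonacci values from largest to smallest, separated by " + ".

Greedy algorithm:
take 233 (≤ 237); 237 − 233 = 4
take 3 (≤ 4); 4 − 3 = 1
take 1 (≤ 1); 1 − 1 = 0
So 237 = 233 + 3 + 1, with no two terms consecutive in the sequence.

233 + 3 + 1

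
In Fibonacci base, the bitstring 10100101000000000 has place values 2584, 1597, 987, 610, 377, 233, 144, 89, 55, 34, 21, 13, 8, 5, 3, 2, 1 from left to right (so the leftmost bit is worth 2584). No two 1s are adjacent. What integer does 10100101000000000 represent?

Summing the place values of the 1 bits: 2584 + 987 + 233 + 89 = 3893.

3893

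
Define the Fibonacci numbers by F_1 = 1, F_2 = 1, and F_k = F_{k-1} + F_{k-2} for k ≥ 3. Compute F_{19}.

Iterating the recurrence up to F_{14} = 377 and F_{13} = 233:
F_{15} = F_{14} + F_{13} = 377 + 233 = 610
F_{16} = F_{15} + F_{14} = 610 + 377 = 987
F_{17} = F_{16} + F_{15} = 987 + 610 = 1597
F_{18} = F_{17} + F_{16} = 1597 + 987 = 2584
F_{19} = F_{18} + F_{17} = 2584 + 1597 = 4181

4181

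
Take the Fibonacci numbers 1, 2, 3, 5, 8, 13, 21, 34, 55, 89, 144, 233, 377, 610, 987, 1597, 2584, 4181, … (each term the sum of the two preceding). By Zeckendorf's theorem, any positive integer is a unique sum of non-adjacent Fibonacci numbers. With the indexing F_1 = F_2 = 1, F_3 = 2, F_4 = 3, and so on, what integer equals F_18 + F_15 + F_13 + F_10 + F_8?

3503

F_18 + F_15 + F_13 + F_10 + F_8 = 2584 + 610 + 233 + 55 + 21 = 3503.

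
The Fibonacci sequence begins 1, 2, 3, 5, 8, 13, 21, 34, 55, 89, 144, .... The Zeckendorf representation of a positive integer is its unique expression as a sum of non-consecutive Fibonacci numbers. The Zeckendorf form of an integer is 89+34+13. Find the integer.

89+34+13 = 136.

136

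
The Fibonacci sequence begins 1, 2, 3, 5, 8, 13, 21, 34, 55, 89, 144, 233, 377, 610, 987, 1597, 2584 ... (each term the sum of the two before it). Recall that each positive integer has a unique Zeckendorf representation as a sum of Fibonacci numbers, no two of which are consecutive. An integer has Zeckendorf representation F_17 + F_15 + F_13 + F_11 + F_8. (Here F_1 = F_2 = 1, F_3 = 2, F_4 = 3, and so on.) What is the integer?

F_17 + F_15 + F_13 + F_11 + F_8 = 1597 + 610 + 233 + 89 + 21 = 2550.

2550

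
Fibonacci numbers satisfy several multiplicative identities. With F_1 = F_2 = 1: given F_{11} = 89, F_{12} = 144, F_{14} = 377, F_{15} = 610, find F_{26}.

121393

By the addition formula F_{m+n} = F_m F_{n+1} + F_{m−1} F_n with m=15, n=11: F_{26} = 610·144 + 377·89 = 87840 + 33553 = 121393.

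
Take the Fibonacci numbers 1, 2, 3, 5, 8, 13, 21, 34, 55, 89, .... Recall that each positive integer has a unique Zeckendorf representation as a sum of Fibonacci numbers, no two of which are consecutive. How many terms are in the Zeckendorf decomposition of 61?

Greedy algorithm:
largest Fibonacci ≤ 61 is 55; 61 − 55 = 6
largest Fibonacci ≤ 6 is 5; 6 − 5 = 1
largest Fibonacci ≤ 1 is 1; 1 − 1 = 0
61 = 55 + 5 + 1, which has 3 terms.

3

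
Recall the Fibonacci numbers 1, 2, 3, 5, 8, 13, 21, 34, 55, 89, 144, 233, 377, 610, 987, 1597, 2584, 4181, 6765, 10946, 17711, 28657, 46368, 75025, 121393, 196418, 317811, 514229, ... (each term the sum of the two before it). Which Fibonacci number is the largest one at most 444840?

317811 ≤ 444840 < 514229, so the largest Fibonacci number not exceeding 444840 is 317811.

317811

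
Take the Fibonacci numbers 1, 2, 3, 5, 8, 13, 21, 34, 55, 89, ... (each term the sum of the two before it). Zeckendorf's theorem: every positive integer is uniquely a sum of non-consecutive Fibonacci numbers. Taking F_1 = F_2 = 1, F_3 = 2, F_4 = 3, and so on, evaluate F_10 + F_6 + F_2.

F_10 + F_6 + F_2 = 55 + 8 + 1 = 64.

64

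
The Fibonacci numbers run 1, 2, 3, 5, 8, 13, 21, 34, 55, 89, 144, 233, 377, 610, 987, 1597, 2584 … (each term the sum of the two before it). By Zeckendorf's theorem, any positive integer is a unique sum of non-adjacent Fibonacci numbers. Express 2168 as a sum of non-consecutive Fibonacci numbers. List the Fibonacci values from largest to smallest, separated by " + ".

1597 + 377 + 144 + 34 + 13 + 3

Greedy algorithm:
2168: greatest Fibonacci not exceeding it is 1597, leaving 571
571: greatest Fibonacci not exceeding it is 377, leaving 194
194: greatest Fibonacci not exceeding it is 144, leaving 50
50: greatest Fibonacci not exceeding it is 34, leaving 16
16: greatest Fibonacci not exceeding it is 13, leaving 3
3: greatest Fibonacci not exceeding it is 3, leaving 0
So 2168 = 1597 + 377 + 144 + 34 + 13 + 3, with no two terms consecutive in the sequence.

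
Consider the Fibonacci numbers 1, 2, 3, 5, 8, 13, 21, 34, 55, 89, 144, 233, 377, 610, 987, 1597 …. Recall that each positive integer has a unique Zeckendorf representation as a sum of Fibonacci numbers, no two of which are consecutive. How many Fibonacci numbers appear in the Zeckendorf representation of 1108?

5

1108 − 987 = 121
121 − 89 = 32
32 − 21 = 11
11 − 8 = 3
3 − 3 = 0
1108 = 987 + 89 + 21 + 8 + 3, which has 5 terms.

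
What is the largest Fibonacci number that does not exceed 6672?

4181 ≤ 6672 < 6765, so the largest Fibonacci number not exceeding 6672 is 4181.

4181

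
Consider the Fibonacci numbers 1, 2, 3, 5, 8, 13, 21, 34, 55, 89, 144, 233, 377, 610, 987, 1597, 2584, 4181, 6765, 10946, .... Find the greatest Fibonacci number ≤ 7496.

6765

6765 ≤ 7496 < 10946, so the largest Fibonacci number not exceeding 7496 is 6765.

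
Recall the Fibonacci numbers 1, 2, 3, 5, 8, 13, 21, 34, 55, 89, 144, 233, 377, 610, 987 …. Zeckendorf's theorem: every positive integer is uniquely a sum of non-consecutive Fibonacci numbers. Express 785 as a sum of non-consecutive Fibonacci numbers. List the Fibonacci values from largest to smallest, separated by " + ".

610 + 144 + 21 + 8 + 2

subtract 610 from 785: 175 remains
subtract 144 from 175: 31 remains
subtract 21 from 31: 10 remains
subtract 8 from 10: 2 remains
subtract 2 from 2: 0 remains
So 785 = 610 + 144 + 21 + 8 + 2, with no two terms consecutive in the sequence.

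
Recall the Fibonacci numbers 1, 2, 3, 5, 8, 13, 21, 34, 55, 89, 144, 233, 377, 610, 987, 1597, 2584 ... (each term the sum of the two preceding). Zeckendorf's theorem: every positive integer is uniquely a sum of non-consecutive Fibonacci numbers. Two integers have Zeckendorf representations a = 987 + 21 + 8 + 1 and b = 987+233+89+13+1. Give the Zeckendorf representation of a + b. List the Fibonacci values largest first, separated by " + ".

The two numbers are 1017 and 1323, so their sum is 2340.
Greedy algorithm:
1597 ≤ 2340 < 2584, so take 1597; remainder 743
610 ≤ 743 < 987, so take 610; remainder 133
89 ≤ 133 < 144, so take 89; remainder 44
34 ≤ 44 < 55, so take 34; remainder 10
8 ≤ 10 < 13, so take 8; remainder 2
2 ≤ 2 < 3, so take 2; remainder 0

1597 + 610 + 89 + 34 + 8 + 2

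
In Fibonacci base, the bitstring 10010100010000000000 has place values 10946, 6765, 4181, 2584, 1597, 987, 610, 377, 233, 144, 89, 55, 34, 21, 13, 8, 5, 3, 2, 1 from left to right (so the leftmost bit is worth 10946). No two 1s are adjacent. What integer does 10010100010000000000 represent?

14661

Summing the place values of the 1 bits: 10946 + 2584 + 987 + 144 = 14661.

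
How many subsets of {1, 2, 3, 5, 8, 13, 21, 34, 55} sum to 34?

4

Starting from the Zeckendorf form and repeatedly splitting a term F_k into F_{k−1} + F_{k−2} (when neither is already used) reaches every representation.
34 = 34 = 21+13 = 21+8+5 = 21+8+3+2 — 4 representations.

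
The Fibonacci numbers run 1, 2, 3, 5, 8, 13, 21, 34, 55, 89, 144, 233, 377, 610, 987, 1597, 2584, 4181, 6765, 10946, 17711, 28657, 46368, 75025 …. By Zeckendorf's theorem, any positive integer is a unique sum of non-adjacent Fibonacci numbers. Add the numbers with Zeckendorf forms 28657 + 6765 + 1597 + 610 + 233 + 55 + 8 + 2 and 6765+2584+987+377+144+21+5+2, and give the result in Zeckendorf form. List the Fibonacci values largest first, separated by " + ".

The two numbers are 37927 and 10885, so their sum is 48812.
Repeatedly subtract the largest Fibonacci number that fits:
largest Fibonacci ≤ 48812 is 46368; 48812 − 46368 = 2444
largest Fibonacci ≤ 2444 is 1597; 2444 − 1597 = 847
largest Fibonacci ≤ 847 is 610; 847 − 610 = 237
largest Fibonacci ≤ 237 is 233; 237 − 233 = 4
largest Fibonacci ≤ 4 is 3; 4 − 3 = 1
largest Fibonacci ≤ 1 is 1; 1 − 1 = 0

46368 + 1597 + 610 + 233 + 3 + 1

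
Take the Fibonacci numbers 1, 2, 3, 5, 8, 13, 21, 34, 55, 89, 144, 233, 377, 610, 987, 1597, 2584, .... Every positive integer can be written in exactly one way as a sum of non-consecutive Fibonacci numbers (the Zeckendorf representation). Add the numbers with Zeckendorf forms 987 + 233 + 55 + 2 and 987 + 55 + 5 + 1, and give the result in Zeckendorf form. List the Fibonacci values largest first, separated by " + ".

The two numbers are 1277 and 1048, so their sum is 2325.
2325: greatest Fibonacci not exceeding it is 1597, leaving 728
728: greatest Fibonacci not exceeding it is 610, leaving 118
118: greatest Fibonacci not exceeding it is 89, leaving 29
29: greatest Fibonacci not exceeding it is 21, leaving 8
8: greatest Fibonacci not exceeding it is 8, leaving 0

1597 + 610 + 89 + 21 + 8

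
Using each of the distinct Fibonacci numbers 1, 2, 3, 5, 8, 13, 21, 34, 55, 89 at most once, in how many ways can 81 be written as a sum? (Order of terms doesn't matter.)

Starting from the Zeckendorf form and repeatedly splitting a term F_k into F_{k−1} + F_{k−2} (when neither is already used) reaches every representation.
81 = 55+21+5 = 55+21+3+2 = 55+13+8+5 = … (3 more), for 6 in all.

6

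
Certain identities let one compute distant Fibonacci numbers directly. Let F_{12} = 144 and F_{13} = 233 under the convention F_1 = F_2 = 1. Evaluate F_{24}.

By the doubling identity F_{2k} = F_k(2F_{k+1} − F_k): F_{24} = 144·(2·233 − 144) = 144·322 = 46368.

46368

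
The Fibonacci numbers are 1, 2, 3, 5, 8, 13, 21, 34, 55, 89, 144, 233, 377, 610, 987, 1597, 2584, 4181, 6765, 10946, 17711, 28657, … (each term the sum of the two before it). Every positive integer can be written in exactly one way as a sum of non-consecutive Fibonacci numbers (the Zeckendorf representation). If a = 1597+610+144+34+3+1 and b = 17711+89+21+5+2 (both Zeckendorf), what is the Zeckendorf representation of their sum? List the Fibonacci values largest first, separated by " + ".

The two numbers are 2389 and 17828, so their sum is 20217.
20217 − 17711 = 2506
2506 − 1597 = 909
909 − 610 = 299
299 − 233 = 66
66 − 55 = 11
11 − 8 = 3
3 − 3 = 0

17711 + 1597 + 610 + 233 + 55 + 8 + 3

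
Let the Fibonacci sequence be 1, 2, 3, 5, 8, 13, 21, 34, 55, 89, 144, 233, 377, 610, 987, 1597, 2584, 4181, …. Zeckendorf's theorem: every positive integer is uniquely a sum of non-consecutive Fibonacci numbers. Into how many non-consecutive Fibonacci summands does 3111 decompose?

Greedy algorithm:
subtract 2584 from 3111: 527 remains
subtract 377 from 527: 150 remains
subtract 144 from 150: 6 remains
subtract 5 from 6: 1 remains
subtract 1 from 1: 0 remains
3111 = 2584 + 377 + 144 + 5 + 1, which has 5 terms.

5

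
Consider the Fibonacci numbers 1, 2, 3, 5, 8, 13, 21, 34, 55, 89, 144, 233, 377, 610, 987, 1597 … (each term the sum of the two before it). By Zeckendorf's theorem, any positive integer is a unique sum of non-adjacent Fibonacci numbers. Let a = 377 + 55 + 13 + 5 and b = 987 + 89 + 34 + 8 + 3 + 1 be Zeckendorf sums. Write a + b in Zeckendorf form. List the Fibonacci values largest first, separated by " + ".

987 + 377 + 144 + 55 + 8 + 1

The two numbers are 450 and 1122, so their sum is 1572.
Greedily peel off the largest Fibonacci term at each step:
subtract 987 from 1572: 585 remains
subtract 377 from 585: 208 remains
subtract 144 from 208: 64 remains
subtract 55 from 64: 9 remains
subtract 8 from 9: 1 remains
subtract 1 from 1: 0 remains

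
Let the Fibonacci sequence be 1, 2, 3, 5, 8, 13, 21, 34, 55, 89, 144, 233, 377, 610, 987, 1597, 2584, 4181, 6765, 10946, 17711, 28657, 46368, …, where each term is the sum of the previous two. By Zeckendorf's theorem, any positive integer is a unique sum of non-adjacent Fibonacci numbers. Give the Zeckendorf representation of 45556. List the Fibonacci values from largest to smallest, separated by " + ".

28657 + 10946 + 4181 + 1597 + 144 + 21 + 8 + 2

subtract 28657 from 45556: 16899 remains
subtract 10946 from 16899: 5953 remains
subtract 4181 from 5953: 1772 remains
subtract 1597 from 1772: 175 remains
subtract 144 from 175: 31 remains
subtract 21 from 31: 10 remains
subtract 8 from 10: 2 remains
subtract 2 from 2: 0 remains
So 45556 = 28657 + 10946 + 4181 + 1597 + 144 + 21 + 8 + 2, with no two terms consecutive in the sequence.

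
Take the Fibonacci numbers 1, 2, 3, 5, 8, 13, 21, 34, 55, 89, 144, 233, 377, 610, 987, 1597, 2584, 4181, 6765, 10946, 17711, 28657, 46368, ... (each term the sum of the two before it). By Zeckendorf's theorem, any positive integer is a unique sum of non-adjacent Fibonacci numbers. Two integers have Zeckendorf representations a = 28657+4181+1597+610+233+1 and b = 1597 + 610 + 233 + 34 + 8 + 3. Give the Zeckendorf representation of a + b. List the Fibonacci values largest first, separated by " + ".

The two numbers are 35279 and 2485, so their sum is 37764.
take 28657 (≤ 37764); 37764 − 28657 = 9107
take 6765 (≤ 9107); 9107 − 6765 = 2342
take 1597 (≤ 2342); 2342 − 1597 = 745
take 610 (≤ 745); 745 − 610 = 135
take 89 (≤ 135); 135 − 89 = 46
take 34 (≤ 46); 46 − 34 = 12
take 8 (≤ 12); 12 − 8 = 4
take 3 (≤ 4); 4 − 3 = 1
take 1 (≤ 1); 1 − 1 = 0

28657 + 6765 + 1597 + 610 + 89 + 34 + 8 + 3 + 1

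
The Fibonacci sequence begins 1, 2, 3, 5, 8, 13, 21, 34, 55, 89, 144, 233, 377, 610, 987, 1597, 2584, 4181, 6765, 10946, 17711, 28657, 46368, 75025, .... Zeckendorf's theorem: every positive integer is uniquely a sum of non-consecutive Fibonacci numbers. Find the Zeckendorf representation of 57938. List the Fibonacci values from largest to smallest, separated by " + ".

Greedy algorithm:
subtract 46368 from 57938: 11570 remains
subtract 10946 from 11570: 624 remains
subtract 610 from 624: 14 remains
subtract 13 from 14: 1 remains
subtract 1 from 1: 0 remains
So 57938 = 46368 + 10946 + 610 + 13 + 1, with no two terms consecutive in the sequence.

46368 + 10946 + 610 + 13 + 1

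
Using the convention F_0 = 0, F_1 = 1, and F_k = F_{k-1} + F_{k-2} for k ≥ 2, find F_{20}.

6765

Iterating the recurrence up to F_{16} = 987 and F_{15} = 610:
F_{17} = F_{16} + F_{15} = 987 + 610 = 1597
F_{18} = F_{17} + F_{16} = 1597 + 987 = 2584
F_{19} = F_{18} + F_{17} = 2584 + 1597 = 4181
F_{20} = F_{19} + F_{18} = 4181 + 2584 = 6765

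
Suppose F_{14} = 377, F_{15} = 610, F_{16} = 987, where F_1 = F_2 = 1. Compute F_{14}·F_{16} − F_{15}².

377·987 − 610² = 372099 − 372100 = -1. (Cassini's identity: F_{k−1}F_{k+1} − F_k² = (−1)^k.)

-1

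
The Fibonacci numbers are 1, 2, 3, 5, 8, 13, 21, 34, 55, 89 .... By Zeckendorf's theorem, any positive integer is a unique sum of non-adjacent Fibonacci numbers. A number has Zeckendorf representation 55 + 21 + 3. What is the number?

55 + 21 + 3 = 79.

79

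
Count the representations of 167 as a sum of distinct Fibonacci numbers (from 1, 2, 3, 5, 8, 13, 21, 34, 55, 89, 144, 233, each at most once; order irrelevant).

8

Starting from the Zeckendorf form and repeatedly splitting a term F_k into F_{k−1} + F_{k−2} (when neither is already used) reaches every representation.
167 = 144+21+2 = 144+13+8+2 = 89+55+21+2 = … (5 more), for 8 in all.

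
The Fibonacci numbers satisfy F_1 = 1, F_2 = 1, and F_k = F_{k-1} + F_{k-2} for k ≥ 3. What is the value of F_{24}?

Iterating the recurrence up to F_{16} = 987 and F_{15} = 610:
F_{17} = F_{16} + F_{15} = 987 + 610 = 1597
F_{18} = F_{17} + F_{16} = 1597 + 987 = 2584
F_{19} = F_{18} + F_{17} = 2584 + 1597 = 4181
F_{20} = F_{19} + F_{18} = 4181 + 2584 = 6765
F_{21} = F_{20} + F_{19} = 6765 + 4181 = 10946
F_{22} = F_{21} + F_{20} = 10946 + 6765 = 17711
F_{23} = F_{22} + F_{21} = 17711 + 10946 = 28657
F_{24} = F_{23} + F_{22} = 28657 + 17711 = 46368

46368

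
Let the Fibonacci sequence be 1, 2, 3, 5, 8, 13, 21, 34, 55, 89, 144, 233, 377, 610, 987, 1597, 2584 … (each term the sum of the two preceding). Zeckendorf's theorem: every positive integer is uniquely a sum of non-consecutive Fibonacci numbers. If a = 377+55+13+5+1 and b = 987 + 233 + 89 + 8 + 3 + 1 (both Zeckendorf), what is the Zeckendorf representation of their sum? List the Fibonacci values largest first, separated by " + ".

1597 + 144 + 21 + 8 + 2

The two numbers are 451 and 1321, so their sum is 1772.
1772: greatest Fibonacci not exceeding it is 1597, leaving 175
175: greatest Fibonacci not exceeding it is 144, leaving 31
31: greatest Fibonacci not exceeding it is 21, leaving 10
10: greatest Fibonacci not exceeding it is 8, leaving 2
2: greatest Fibonacci not exceeding it is 2, leaving 0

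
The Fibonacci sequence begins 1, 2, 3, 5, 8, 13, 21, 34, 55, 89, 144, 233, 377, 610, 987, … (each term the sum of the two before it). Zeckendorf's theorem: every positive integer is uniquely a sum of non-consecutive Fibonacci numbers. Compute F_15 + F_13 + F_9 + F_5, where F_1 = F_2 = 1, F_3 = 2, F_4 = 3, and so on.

F_15 + F_13 + F_9 + F_5 = 610 + 233 + 34 + 5 = 882.

882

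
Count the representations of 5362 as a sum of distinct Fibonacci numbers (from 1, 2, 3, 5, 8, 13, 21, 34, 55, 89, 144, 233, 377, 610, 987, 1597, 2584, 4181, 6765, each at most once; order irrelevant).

60

Starting from the Zeckendorf form and repeatedly splitting a term F_k into F_{k−1} + F_{k−2} (when neither is already used) reaches every representation.
5362 = 4181+987+144+34+13+3 = 4181+987+144+34+13+2+1 = 4181+987+144+34+8+5+3 = … (57 more), for 60 in all.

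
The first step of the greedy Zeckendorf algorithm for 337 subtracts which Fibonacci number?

233 ≤ 337 < 377, so the largest Fibonacci number not exceeding 337 is 233.

233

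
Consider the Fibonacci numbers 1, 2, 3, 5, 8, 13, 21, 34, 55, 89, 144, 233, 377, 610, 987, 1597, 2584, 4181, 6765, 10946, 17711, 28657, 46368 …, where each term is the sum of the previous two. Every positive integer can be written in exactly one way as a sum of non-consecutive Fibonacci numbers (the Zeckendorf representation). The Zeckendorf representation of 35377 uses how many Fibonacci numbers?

Greedy algorithm:
subtract 28657 from 35377: 6720 remains
subtract 4181 from 6720: 2539 remains
subtract 1597 from 2539: 942 remains
subtract 610 from 942: 332 remains
subtract 233 from 332: 99 remains
subtract 89 from 99: 10 remains
subtract 8 from 10: 2 remains
subtract 2 from 2: 0 remains
35377 = 28657 + 4181 + 1597 + 610 + 233 + 89 + 8 + 2, which has 8 terms.

8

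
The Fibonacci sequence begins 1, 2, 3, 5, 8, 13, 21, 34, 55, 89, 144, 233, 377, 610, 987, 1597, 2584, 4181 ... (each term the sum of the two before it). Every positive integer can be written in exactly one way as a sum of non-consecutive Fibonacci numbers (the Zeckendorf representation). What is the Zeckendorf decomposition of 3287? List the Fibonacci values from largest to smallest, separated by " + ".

2584 + 610 + 89 + 3 + 1

Greedy algorithm:
take 2584 (≤ 3287); 3287 − 2584 = 703
take 610 (≤ 703); 703 − 610 = 93
take 89 (≤ 93); 93 − 89 = 4
take 3 (≤ 4); 4 − 3 = 1
take 1 (≤ 1); 1 − 1 = 0
So 3287 = 2584 + 610 + 89 + 3 + 1, with no two terms consecutive in the sequence.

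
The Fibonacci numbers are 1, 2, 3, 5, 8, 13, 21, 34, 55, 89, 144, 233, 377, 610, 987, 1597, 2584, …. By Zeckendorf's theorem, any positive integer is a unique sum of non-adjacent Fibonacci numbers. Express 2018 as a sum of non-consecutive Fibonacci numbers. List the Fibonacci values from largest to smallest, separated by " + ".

1597 + 377 + 34 + 8 + 2

take 1597 (≤ 2018); 2018 − 1597 = 421
take 377 (≤ 421); 421 − 377 = 44
take 34 (≤ 44); 44 − 34 = 10
take 8 (≤ 10); 10 − 8 = 2
take 2 (≤ 2); 2 − 2 = 0
So 2018 = 1597 + 377 + 34 + 8 + 2, with no two terms consecutive in the sequence.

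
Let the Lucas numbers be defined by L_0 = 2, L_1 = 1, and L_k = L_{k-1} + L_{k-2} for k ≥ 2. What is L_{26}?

Iterating the recurrence up to L_{21} = 24476 and L_{20} = 15127:
L_{22} = L_{21} + L_{20} = 24476 + 15127 = 39603
L_{23} = L_{22} + L_{21} = 39603 + 24476 = 64079
L_{24} = L_{23} + L_{22} = 64079 + 39603 = 103682
L_{25} = L_{24} + L_{23} = 103682 + 64079 = 167761
L_{26} = L_{25} + L_{24} = 167761 + 103682 = 271443

271443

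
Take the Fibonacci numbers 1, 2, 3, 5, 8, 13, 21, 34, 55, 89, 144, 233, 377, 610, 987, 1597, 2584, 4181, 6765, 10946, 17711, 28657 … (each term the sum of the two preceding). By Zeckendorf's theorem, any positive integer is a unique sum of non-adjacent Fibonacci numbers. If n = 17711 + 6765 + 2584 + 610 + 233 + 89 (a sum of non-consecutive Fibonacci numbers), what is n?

17711 + 6765 + 2584 + 610 + 233 + 89 = 27992.

27992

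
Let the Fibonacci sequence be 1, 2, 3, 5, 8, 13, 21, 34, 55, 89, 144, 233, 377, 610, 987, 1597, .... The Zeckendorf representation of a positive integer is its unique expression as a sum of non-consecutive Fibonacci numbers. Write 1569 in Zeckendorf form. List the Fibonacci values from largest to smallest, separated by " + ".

Repeatedly subtract the largest Fibonacci number that fits:
largest Fibonacci ≤ 1569 is 987; 1569 − 987 = 582
largest Fibonacci ≤ 582 is 377; 582 − 377 = 205
largest Fibonacci ≤ 205 is 144; 205 − 144 = 61
largest Fibonacci ≤ 61 is 55; 61 − 55 = 6
largest Fibonacci ≤ 6 is 5; 6 − 5 = 1
largest Fibonacci ≤ 1 is 1; 1 − 1 = 0
So 1569 = 987 + 377 + 144 + 55 + 5 + 1, with no two terms consecutive in the sequence.

987 + 377 + 144 + 55 + 5 + 1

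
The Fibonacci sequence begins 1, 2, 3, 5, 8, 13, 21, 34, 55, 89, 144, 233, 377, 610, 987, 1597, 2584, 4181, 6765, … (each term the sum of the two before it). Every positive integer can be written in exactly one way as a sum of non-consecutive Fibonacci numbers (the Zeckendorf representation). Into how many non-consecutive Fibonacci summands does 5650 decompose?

Repeatedly subtract the largest Fibonacci number that fits:
take 4181 (≤ 5650); 5650 − 4181 = 1469
take 987 (≤ 1469); 1469 − 987 = 482
take 377 (≤ 482); 482 − 377 = 105
take 89 (≤ 105); 105 − 89 = 16
take 13 (≤ 16); 16 − 13 = 3
take 3 (≤ 3); 3 − 3 = 0
5650 = 4181 + 987 + 377 + 89 + 13 + 3, which has 6 terms.

6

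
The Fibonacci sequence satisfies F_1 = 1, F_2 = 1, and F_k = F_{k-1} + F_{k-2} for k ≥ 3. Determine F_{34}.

5702887

Iterating the recurrence up to F_{29} = 514229 and F_{28} = 317811:
F_{30} = F_{29} + F_{28} = 514229 + 317811 = 832040
F_{31} = F_{30} + F_{29} = 832040 + 514229 = 1346269
F_{32} = F_{31} + F_{30} = 1346269 + 832040 = 2178309
F_{33} = F_{32} + F_{31} = 2178309 + 1346269 = 3524578
F_{34} = F_{33} + F_{32} = 3524578 + 2178309 = 5702887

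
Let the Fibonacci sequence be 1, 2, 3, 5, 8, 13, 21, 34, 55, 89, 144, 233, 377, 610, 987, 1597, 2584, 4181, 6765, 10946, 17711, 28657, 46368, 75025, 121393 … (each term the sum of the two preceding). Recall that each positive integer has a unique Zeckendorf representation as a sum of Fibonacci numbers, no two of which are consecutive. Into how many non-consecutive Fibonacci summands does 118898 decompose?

Repeatedly subtract the largest Fibonacci number that fits:
118898: greatest Fibonacci not exceeding it is 75025, leaving 43873
43873: greatest Fibonacci not exceeding it is 28657, leaving 15216
15216: greatest Fibonacci not exceeding it is 10946, leaving 4270
4270: greatest Fibonacci not exceeding it is 4181, leaving 89
89: greatest Fibonacci not exceeding it is 89, leaving 0
118898 = 75025 + 28657 + 10946 + 4181 + 89, which has 5 terms.

5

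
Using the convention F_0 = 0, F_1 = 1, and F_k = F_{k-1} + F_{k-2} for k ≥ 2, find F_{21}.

Iterating the recurrence up to F_{13} = 233 and F_{12} = 144:
F_{14} = F_{13} + F_{12} = 233 + 144 = 377
F_{15} = F_{14} + F_{13} = 377 + 233 = 610
F_{16} = F_{15} + F_{14} = 610 + 377 = 987
F_{17} = F_{16} + F_{15} = 987 + 610 = 1597
F_{18} = F_{17} + F_{16} = 1597 + 987 = 2584
F_{19} = F_{18} + F_{17} = 2584 + 1597 = 4181
F_{20} = F_{19} + F_{18} = 4181 + 2584 = 6765
F_{21} = F_{20} + F_{19} = 6765 + 4181 = 10946

10946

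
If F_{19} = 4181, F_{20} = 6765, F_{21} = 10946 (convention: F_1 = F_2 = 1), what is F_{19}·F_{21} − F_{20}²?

4181·10946 − 6765² = 45765226 − 45765225 = 1. (Cassini's identity: F_{k−1}F_{k+1} − F_k² = (−1)^k.)

1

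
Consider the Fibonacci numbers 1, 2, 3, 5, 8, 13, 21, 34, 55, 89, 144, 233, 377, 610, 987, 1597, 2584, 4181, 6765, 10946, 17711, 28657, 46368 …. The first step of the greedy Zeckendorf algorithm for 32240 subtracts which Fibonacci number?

28657 ≤ 32240 < 46368, so the largest Fibonacci number not exceeding 32240 is 28657.

28657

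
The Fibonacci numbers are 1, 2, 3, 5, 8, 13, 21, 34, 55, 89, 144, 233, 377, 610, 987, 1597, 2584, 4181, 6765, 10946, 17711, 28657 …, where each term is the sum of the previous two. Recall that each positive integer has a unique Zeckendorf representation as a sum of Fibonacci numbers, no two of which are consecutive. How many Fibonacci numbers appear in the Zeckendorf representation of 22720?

8

largest Fibonacci ≤ 22720 is 17711; 22720 − 17711 = 5009
largest Fibonacci ≤ 5009 is 4181; 5009 − 4181 = 828
largest Fibonacci ≤ 828 is 610; 828 − 610 = 218
largest Fibonacci ≤ 218 is 144; 218 − 144 = 74
largest Fibonacci ≤ 74 is 55; 74 − 55 = 19
largest Fibonacci ≤ 19 is 13; 19 − 13 = 6
largest Fibonacci ≤ 6 is 5; 6 − 5 = 1
largest Fibonacci ≤ 1 is 1; 1 − 1 = 0
22720 = 17711 + 4181 + 610 + 144 + 55 + 13 + 5 + 1, which has 8 terms.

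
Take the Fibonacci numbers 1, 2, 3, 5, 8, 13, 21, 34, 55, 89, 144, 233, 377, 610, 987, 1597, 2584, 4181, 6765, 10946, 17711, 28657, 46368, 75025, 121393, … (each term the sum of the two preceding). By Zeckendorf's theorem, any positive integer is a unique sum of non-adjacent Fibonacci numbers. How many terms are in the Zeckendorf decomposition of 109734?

8

subtract 75025 from 109734: 34709 remains
subtract 28657 from 34709: 6052 remains
subtract 4181 from 6052: 1871 remains
subtract 1597 from 1871: 274 remains
subtract 233 from 274: 41 remains
subtract 34 from 41: 7 remains
subtract 5 from 7: 2 remains
subtract 2 from 2: 0 remains
109734 = 75025 + 28657 + 4181 + 1597 + 233 + 34 + 5 + 2, which has 8 terms.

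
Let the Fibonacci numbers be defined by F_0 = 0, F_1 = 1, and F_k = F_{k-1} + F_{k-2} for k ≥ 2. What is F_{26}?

121393

Iterating the recurrence up to F_{20} = 6765 and F_{19} = 4181:
F_{21} = F_{20} + F_{19} = 6765 + 4181 = 10946
F_{22} = F_{21} + F_{20} = 10946 + 6765 = 17711
F_{23} = F_{22} + F_{21} = 17711 + 10946 = 28657
F_{24} = F_{23} + F_{22} = 28657 + 17711 = 46368
F_{25} = F_{24} + F_{23} = 46368 + 28657 = 75025
F_{26} = F_{25} + F_{24} = 75025 + 46368 = 121393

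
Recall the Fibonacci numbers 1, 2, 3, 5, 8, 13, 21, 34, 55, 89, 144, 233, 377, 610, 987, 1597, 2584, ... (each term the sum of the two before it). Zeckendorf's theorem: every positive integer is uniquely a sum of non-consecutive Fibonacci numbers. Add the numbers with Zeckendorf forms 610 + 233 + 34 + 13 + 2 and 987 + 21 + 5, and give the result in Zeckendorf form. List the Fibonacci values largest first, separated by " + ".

The two numbers are 892 and 1013, so their sum is 1905.
1597 ≤ 1905 < 2584, so take 1597; remainder 308
233 ≤ 308 < 377, so take 233; remainder 75
55 ≤ 75 < 89, so take 55; remainder 20
13 ≤ 20 < 21, so take 13; remainder 7
5 ≤ 7 < 8, so take 5; remainder 2
2 ≤ 2 < 3, so take 2; remainder 0

1597 + 233 + 55 + 13 + 5 + 2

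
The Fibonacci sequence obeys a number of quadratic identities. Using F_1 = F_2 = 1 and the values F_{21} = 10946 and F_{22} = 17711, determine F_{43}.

433494437

By F_{2k+1} = F_k² + F_{k+1}²: F_{43} = 10946² + 17711² = 119814916 + 313679521 = 433494437.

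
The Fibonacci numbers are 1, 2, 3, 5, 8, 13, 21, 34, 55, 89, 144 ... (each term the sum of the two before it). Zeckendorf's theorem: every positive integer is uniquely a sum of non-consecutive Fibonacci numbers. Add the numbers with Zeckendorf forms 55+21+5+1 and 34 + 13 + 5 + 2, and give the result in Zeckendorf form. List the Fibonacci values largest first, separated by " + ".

The two numbers are 82 and 54, so their sum is 136.
Greedily peel off the largest Fibonacci term at each step:
largest Fibonacci ≤ 136 is 89; 136 − 89 = 47
largest Fibonacci ≤ 47 is 34; 47 − 34 = 13
largest Fibonacci ≤ 13 is 13; 13 − 13 = 0

89 + 34 + 13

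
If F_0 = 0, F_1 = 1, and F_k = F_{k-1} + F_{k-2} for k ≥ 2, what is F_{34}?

5702887

Iterating the recurrence up to F_{30} = 832040 and F_{29} = 514229:
F_{31} = F_{30} + F_{29} = 832040 + 514229 = 1346269
F_{32} = F_{31} + F_{30} = 1346269 + 832040 = 2178309
F_{33} = F_{32} + F_{31} = 2178309 + 1346269 = 3524578
F_{34} = F_{33} + F_{32} = 3524578 + 2178309 = 5702887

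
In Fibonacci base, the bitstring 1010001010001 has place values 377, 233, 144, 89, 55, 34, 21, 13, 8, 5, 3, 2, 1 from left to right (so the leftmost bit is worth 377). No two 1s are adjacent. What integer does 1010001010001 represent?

Summing the place values of the 1 bits: 377 + 144 + 21 + 8 + 1 = 551.

551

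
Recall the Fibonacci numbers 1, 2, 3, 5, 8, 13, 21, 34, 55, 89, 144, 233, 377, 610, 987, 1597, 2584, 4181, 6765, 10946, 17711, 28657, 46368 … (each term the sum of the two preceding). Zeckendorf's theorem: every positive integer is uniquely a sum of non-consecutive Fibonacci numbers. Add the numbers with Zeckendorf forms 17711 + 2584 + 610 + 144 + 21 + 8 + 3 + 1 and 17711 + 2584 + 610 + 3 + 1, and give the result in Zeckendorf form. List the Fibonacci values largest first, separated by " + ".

28657 + 10946 + 1597 + 610 + 144 + 34 + 3

The two numbers are 21082 and 20909, so their sum is 41991.
Greedy algorithm:
28657 ≤ 41991 < 46368, so take 28657; remainder 13334
10946 ≤ 13334 < 17711, so take 10946; remainder 2388
1597 ≤ 2388 < 2584, so take 1597; remainder 791
610 ≤ 791 < 987, so take 610; remainder 181
144 ≤ 181 < 233, so take 144; remainder 37
34 ≤ 37 < 55, so take 34; remainder 3
3 ≤ 3 < 5, so take 3; remainder 0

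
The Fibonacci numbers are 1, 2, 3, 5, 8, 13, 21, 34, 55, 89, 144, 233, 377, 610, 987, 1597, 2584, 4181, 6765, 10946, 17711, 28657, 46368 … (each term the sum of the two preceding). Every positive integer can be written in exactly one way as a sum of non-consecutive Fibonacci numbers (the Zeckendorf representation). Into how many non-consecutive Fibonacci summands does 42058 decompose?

7

subtract 28657 from 42058: 13401 remains
subtract 10946 from 13401: 2455 remains
subtract 1597 from 2455: 858 remains
subtract 610 from 858: 248 remains
subtract 233 from 248: 15 remains
subtract 13 from 15: 2 remains
subtract 2 from 2: 0 remains
42058 = 28657 + 10946 + 1597 + 610 + 233 + 13 + 2, which has 7 terms.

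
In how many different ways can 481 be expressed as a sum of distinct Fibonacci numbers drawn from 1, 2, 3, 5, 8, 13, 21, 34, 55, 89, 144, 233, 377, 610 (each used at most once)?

481 = 377+89+13+2 = 377+89+8+5+2 = 377+55+34+13+2 = … (7 more), for 10 in all.

10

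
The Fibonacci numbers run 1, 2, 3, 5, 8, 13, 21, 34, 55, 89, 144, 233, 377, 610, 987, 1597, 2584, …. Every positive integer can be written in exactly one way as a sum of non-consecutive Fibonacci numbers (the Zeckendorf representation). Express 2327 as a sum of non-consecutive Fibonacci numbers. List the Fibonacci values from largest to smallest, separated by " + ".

subtract 1597 from 2327: 730 remains
subtract 610 from 730: 120 remains
subtract 89 from 120: 31 remains
subtract 21 from 31: 10 remains
subtract 8 from 10: 2 remains
subtract 2 from 2: 0 remains
So 2327 = 1597 + 610 + 89 + 21 + 8 + 2, with no two terms consecutive in the sequence.

1597 + 610 + 89 + 21 + 8 + 2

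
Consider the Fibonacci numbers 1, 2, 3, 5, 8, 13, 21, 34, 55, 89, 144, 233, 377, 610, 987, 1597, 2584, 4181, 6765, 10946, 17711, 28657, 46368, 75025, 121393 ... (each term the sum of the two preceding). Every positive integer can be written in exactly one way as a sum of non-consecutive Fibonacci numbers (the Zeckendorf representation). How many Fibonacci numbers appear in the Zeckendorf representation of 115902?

115902 − 75025 = 40877
40877 − 28657 = 12220
12220 − 10946 = 1274
1274 − 987 = 287
287 − 233 = 54
54 − 34 = 20
20 − 13 = 7
7 − 5 = 2
2 − 2 = 0
115902 = 75025 + 28657 + 10946 + 987 + 233 + 34 + 13 + 5 + 2, which has 9 terms.

9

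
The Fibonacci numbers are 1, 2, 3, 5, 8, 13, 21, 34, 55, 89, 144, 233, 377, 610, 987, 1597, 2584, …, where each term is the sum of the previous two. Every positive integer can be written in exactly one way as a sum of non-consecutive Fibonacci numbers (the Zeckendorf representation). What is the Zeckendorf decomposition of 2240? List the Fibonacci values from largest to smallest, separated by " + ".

subtract 1597 from 2240: 643 remains
subtract 610 from 643: 33 remains
subtract 21 from 33: 12 remains
subtract 8 from 12: 4 remains
subtract 3 from 4: 1 remains
subtract 1 from 1: 0 remains
So 2240 = 1597 + 610 + 21 + 8 + 3 + 1, with no two terms consecutive in the sequence.

1597 + 610 + 21 + 8 + 3 + 1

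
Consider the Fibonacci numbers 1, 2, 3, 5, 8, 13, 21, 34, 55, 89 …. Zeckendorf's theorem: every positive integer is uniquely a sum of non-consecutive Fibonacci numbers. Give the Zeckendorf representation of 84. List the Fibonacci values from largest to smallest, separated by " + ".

55 + 21 + 8

84 − 55 = 29
29 − 21 = 8
8 − 8 = 0
So 84 = 55 + 21 + 8, with no two terms consecutive in the sequence.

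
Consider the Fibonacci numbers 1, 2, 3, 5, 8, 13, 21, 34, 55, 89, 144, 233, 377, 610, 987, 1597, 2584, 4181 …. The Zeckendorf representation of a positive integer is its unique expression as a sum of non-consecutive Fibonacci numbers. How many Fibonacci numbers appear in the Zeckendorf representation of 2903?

6

Repeatedly subtract the largest Fibonacci number that fits:
subtract 2584 from 2903: 319 remains
subtract 233 from 319: 86 remains
subtract 55 from 86: 31 remains
subtract 21 from 31: 10 remains
subtract 8 from 10: 2 remains
subtract 2 from 2: 0 remains
2903 = 2584 + 233 + 55 + 21 + 8 + 2, which has 6 terms.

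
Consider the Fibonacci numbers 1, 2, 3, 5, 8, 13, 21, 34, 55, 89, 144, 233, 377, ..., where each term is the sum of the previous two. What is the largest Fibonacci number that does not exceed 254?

233 ≤ 254 < 377, so the largest Fibonacci number not exceeding 254 is 233.

233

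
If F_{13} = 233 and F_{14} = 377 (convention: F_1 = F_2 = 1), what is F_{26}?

By the doubling identity F_{2k} = F_k(2F_{k+1} − F_k): F_{26} = 233·(2·377 − 233) = 233·521 = 121393.

121393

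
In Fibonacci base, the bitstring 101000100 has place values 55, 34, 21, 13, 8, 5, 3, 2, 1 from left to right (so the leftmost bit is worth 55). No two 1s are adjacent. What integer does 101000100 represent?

Summing the place values of the 1 bits: 55 + 21 + 3 = 79.

79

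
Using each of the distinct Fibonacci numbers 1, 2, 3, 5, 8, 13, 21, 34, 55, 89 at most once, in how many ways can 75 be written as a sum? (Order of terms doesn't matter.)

75 = 55+13+5+2 = 34+21+13+5+2 — 2 representations.

2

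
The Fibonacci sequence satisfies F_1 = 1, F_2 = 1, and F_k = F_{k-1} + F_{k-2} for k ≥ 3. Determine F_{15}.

610

Iterating the recurrence up to F_{7} = 13 and F_{6} = 8:
F_{8} = F_{7} + F_{6} = 13 + 8 = 21
F_{9} = F_{8} + F_{7} = 21 + 13 = 34
F_{10} = F_{9} + F_{8} = 34 + 21 = 55
F_{11} = F_{10} + F_{9} = 55 + 34 = 89
F_{12} = F_{11} + F_{10} = 89 + 55 = 144
F_{13} = F_{12} + F_{11} = 144 + 89 = 233
F_{14} = F_{13} + F_{12} = 233 + 144 = 377
F_{15} = F_{14} + F_{13} = 377 + 233 = 610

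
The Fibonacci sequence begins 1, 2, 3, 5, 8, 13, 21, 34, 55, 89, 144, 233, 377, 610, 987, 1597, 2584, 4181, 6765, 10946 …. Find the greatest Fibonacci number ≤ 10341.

6765 ≤ 10341 < 10946, so the largest Fibonacci number not exceeding 10341 is 6765.

6765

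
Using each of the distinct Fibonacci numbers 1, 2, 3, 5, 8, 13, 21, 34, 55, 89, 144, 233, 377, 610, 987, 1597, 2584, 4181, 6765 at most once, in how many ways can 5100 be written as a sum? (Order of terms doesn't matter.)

49

Each representation comes from the Zeckendorf form by replacing some F_k with F_{k−1} + F_{k−2} where possible.
5100 = 4181+610+233+55+21 = 4181+610+233+55+13+8 = 4181+610+144+89+55+21 = 4181+610+233+55+13+5+3 = … (45 more), for 49 in all.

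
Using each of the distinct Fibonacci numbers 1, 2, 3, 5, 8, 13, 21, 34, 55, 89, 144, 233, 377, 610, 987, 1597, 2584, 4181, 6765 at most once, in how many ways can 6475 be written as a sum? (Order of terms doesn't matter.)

35

6475 = 4181+1597+610+55+21+8+3 = 4181+1597+610+55+21+8+2+1 = 4181+1597+377+233+55+21+8+3 = … (32 more), for 35 in all.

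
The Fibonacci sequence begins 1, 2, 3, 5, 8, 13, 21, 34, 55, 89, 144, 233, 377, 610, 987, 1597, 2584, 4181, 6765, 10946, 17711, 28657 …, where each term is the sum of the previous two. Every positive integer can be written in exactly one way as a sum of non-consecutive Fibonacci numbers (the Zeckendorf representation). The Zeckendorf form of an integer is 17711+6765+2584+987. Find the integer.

17711+6765+2584+987 = 28047.

28047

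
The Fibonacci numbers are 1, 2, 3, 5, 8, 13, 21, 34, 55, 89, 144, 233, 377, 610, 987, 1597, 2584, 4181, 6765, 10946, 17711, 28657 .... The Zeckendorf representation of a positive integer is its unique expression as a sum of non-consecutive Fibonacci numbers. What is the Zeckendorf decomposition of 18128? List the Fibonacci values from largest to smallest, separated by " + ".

17711 + 377 + 34 + 5 + 1

17711 ≤ 18128 < 28657, so take 17711; remainder 417
377 ≤ 417 < 610, so take 377; remainder 40
34 ≤ 40 < 55, so take 34; remainder 6
5 ≤ 6 < 8, so take 5; remainder 1
1 ≤ 1 < 2, so take 1; remainder 0
So 18128 = 17711 + 377 + 34 + 5 + 1, with no two terms consecutive in the sequence.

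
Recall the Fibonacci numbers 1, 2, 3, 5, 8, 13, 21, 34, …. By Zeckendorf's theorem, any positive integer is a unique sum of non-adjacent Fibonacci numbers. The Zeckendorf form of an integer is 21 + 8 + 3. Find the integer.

21 + 8 + 3 = 32.

32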